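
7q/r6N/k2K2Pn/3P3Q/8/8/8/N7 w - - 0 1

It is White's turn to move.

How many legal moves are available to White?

21

White to move; king on d6.
In check: no.
Legal moves: Nf8, Nf6, Ng5, Ke6, Kc6, Kc5, Qxh6, Qg5, Qf5, Qe5, Qh4, Qg4, Qh3, Qf3, Qh2, Qe2+, Qh1, Qd1, Nb3, Nc2, g7.
Count: 21.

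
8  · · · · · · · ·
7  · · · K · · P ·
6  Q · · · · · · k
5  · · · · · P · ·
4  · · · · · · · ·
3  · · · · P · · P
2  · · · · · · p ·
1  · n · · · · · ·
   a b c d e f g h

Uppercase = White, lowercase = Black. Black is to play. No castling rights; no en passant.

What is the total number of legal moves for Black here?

Black to move; king on h6.
In check: yes, from the white queen on a6.
Legal moves: Kh7, Kxg7, Kh5, Kg5.
Count: 4.

4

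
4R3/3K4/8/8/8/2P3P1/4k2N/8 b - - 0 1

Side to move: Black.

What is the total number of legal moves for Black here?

4

Black to move; king on e2.
In check: yes, from the white rook on e8.
Legal moves: Kd3, Kf2, Kd2, Kd1.
Count: 4.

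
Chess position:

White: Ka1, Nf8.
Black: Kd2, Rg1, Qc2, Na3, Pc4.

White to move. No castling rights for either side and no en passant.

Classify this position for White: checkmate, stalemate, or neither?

checkmate

White to move; white king on a1.
In check: yes, from the black rook on g1.
King squares — b1: attacked by Rg1; a2: attacked by Qc2; b2: attacked by Qc2.
Legal moves for White: none.
In check with no legal moves → checkmate.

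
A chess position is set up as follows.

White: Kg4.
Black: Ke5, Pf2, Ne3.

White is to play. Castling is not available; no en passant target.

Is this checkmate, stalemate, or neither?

White to move; white king on g4.
In check: yes, from the black knight on e3.
King squares — f3: available; g3: available; h3: available; f4: attacked by Ke5; h4: available; f5: attacked by Ne3; g5: available; h5: available.
Legal moves for White: Kh5, Kg5, Kh4, Kh3, Kg3, Kf3.
White is in check but has 6 legal moves → neither.

neither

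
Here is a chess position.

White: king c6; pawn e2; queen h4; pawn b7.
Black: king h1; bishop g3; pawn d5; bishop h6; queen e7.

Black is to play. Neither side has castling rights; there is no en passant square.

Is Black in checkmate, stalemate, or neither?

Black to move; black king on h1.
In check: yes, from the white queen on h4.
King squares — g1: available; g2: available; h2: attacked by Qh4.
Legal moves for Black: Kg2, Kg1, Qxh4, Bxh4, Bh2.
Black is in check but has 5 legal moves → neither.

neither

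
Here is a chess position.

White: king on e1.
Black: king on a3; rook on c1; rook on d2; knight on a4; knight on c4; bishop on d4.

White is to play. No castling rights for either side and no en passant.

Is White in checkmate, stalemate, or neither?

White to move; white king on e1.
In check: yes, from the black rook on c1.
King squares — d1: attacked by Rc1; f1: attacked by Rc1; d2: attacked by Nc4; e2: attacked by Rd2; f2: attacked by Rd2.
Legal moves for White: none.
In check with no legal moves → checkmate.

checkmate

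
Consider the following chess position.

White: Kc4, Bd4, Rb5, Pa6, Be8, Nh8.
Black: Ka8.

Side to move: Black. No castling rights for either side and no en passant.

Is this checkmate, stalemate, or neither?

Black to move; black king on a8.
In check: no.
King squares — a7: attacked by Bd4; b7: attacked by Rb5; b8: attacked by Rb5.
Legal moves for Black: none.
Not in check and no legal moves → stalemate.

stalemate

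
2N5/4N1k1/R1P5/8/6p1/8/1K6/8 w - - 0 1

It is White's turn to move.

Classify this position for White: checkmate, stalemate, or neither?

neither

White to move; white king on b2.
In check: no.
Legal moves for White include: Na7, Nd6, Nb6, Ng8, Ng6, Nf5+, Nd5, Ra8, Ra7, Rb6, Ra5, Ra4, Ra3, Ra2, Ra1, Kc3, Kb3, Ka3, ... (list truncated; more exist).
White has legal moves and is not in check → neither.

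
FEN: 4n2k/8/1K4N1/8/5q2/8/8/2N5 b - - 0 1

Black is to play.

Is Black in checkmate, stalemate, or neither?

Black to move; black king on h8.
In check: yes, from the white knight on g6.
Legal moves for Black: Kg8, Kh7, Kg7.
Black is in check but has 3 legal moves → neither.

neither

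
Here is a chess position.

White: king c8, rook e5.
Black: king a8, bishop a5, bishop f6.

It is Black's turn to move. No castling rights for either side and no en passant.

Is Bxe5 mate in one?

no

After Bxe5: white king on c8; in check: no.
White is not in check, so this cannot be checkmate.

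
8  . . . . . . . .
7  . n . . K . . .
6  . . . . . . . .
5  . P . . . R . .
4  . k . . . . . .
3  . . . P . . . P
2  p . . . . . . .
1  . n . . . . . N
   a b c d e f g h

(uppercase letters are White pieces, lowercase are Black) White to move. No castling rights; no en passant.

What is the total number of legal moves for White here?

White to move; king on e7.
In check: no.
Legal moves: Kf8, Ke8, Kf7, Kd7, Kf6, Ke6, Rf8, Rf7, Rf6, Rh5, Rg5, Re5, Rd5, Rc5, Rf4+, Rf3, Rf2, Rf1, Ng3, Nf2, b6, h4, d4.
Count: 23.

23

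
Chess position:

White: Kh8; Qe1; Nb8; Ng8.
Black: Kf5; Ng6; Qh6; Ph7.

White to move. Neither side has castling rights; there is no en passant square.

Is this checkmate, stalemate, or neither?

checkmate

White to move; white king on h8.
In check: yes, from the black knight on g6.
King squares — g7: attacked by Qh6; h7: attacked by Qh6; g8: own knight.
Legal moves for White: none.
In check with no legal moves → checkmate.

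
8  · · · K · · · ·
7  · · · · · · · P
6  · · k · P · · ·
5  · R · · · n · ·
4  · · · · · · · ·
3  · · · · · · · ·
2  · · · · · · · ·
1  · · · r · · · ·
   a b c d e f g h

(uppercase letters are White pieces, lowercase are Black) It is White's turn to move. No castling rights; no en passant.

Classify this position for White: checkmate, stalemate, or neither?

White to move; white king on d8.
In check: yes, from the black rook on d1.
Legal moves for White: Ke8, Kc8, Rd5.
White is in check but has 3 legal moves → neither.

neither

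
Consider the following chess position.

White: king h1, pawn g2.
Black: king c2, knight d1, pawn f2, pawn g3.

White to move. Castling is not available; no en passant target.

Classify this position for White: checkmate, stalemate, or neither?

stalemate

White to move; white king on h1.
In check: no.
King squares — g1: attacked by Pf2; g2: own pawn; h2: attacked by Pg3.
Legal moves for White: none.
Not in check and no legal moves → stalemate.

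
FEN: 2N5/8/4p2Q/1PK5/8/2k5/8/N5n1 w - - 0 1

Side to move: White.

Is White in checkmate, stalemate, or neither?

White to move; white king on c5.
In check: no.
Legal moves for White include: Ne7, Na7, Nd6, Nb6, Qh8+, Qf8, Qh7, Qg7+, Qg6, Qf6+, Qxe6, Qh5, Qg5, Qh4, Qf4, Qh3+, Qe3+, Qh2, ... (list truncated; more exist).
White has legal moves and is not in check → neither.

neither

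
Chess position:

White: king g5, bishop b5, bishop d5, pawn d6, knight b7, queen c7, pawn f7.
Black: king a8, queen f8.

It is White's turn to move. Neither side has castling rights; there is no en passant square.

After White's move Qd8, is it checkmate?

no

After Qd8: black king on a8; in check: yes, from the white queen on d8.
Black has 2 legal replies: Ka7, Qxd8+.
In check but a legal move exists → not checkmate.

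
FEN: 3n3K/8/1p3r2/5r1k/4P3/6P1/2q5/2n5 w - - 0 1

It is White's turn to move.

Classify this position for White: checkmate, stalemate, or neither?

neither

White to move; white king on h8.
In check: no.
Legal moves for White: Kg8, Kh7, Kg7, exf5, e5, g4+.
White has 6 legal moves and is not in check → neither.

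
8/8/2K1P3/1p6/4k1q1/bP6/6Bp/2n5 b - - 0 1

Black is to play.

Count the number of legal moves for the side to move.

8

Black to move; king on e4.
In check: yes, from the white bishop on g2.
Legal moves: Kf5, Ke5, Kf4, Kd4, Ke3, Kd3, Qf3, Qxg2.
Count: 8.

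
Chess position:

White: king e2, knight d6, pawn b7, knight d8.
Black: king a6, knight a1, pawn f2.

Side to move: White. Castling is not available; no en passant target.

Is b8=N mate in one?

After b8=N: black king on a6; in check: yes, from the white knight on b8.
Black has 3 legal replies: Ka7, Kb6, Ka5.
In check but a legal move exists → not checkmate.

no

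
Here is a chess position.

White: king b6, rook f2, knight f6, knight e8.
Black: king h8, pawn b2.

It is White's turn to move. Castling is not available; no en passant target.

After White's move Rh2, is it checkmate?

After Rh2: black king on h8; in check: yes, from the white rook on h2.
King squares — g7: attacked by Ne8; h7: attacked by Rh2; g8: attacked by Nf6.
Black has no legal moves → checkmate.

yes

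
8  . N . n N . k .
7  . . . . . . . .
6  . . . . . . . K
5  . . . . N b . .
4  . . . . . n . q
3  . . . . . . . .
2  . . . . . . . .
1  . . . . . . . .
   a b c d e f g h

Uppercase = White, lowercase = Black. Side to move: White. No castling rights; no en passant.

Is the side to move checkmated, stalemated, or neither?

checkmate

White to move; white king on h6.
In check: yes, from the black queen on h4.
King squares — g5: attacked by Qh4; h5: attacked by Nf4; g6: attacked by Nf4; g7: attacked by Kg8; h7: attacked by Qh4.
Legal moves for White: none.
In check with no legal moves → checkmate.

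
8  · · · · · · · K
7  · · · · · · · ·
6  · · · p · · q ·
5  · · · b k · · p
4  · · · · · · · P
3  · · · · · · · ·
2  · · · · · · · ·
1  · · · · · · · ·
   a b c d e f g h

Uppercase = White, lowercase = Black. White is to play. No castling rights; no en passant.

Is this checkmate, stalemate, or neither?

White to move; white king on h8.
In check: no.
King squares — g7: attacked by Qg6; h7: attacked by Qg6; g8: attacked by Bd5.
Legal moves for White: none.
Not in check and no legal moves → stalemate.

stalemate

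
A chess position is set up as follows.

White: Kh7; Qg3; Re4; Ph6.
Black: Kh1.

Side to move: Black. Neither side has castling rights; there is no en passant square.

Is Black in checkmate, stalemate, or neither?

Black to move; black king on h1.
In check: no.
King squares — g1: attacked by Qg3; g2: attacked by Qg3; h2: attacked by Qg3.
Legal moves for Black: none.
Not in check and no legal moves → stalemate.

stalemate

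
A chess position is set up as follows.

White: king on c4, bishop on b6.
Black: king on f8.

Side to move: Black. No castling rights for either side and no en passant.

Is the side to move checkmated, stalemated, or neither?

neither

Black to move; black king on f8.
In check: no.
Legal moves for Black: Kg8, Ke8, Kg7, Kf7, Ke7.
Black has 5 legal moves and is not in check → neither.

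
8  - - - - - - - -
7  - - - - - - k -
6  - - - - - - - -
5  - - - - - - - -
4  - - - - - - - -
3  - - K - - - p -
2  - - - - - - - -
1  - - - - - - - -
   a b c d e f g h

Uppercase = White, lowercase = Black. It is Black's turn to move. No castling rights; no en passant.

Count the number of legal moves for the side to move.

Black to move; king on g7.
In check: no.
Legal moves: Kh8, Kg8, Kf8, Kh7, Kf7, Kh6, Kg6, Kf6, g2.
Count: 9.

9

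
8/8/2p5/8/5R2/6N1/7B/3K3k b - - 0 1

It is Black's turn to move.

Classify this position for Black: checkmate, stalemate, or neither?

neither

Black to move; black king on h1.
In check: yes, from the white knight on g3.
King squares — g1: attacked by Bh2; g2: available; h2: available.
Legal moves for Black: Kxh2, Kg2.
Black is in check but has 2 legal moves → neither.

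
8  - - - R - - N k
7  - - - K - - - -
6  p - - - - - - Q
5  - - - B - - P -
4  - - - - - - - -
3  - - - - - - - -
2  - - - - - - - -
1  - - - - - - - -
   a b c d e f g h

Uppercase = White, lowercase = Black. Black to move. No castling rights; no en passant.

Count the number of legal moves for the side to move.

Black to move; king on h8.
In check: yes, from the white queen on h6.
Legal moves: none.
Count: 0.

0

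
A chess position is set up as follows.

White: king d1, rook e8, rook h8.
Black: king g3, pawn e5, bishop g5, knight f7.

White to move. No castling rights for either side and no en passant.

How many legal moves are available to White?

21

White to move; king on d1.
In check: no.
Legal moves: Rhg8, Rhf8, Rh7, Rh6, Rh5, Rh4, Rh3+, Rh2, Rh1, Reg8, Ref8, Rd8, Rc8, Rb8, Ra8, Re7, Re6, Rxe5, Ke2, Kc2, Ke1.
Count: 21.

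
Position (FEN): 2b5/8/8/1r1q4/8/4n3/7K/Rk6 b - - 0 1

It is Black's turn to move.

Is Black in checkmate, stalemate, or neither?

neither

Black to move; black king on b1.
In check: yes, from the white rook on a1.
Legal moves for Black: Kc2, Kb2, Kxa1.
Black is in check but has 3 legal moves → neither.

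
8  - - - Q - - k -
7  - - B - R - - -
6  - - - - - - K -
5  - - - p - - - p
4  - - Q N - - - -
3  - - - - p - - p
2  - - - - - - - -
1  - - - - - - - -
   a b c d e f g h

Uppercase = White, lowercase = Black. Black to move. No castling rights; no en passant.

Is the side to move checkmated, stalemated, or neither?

checkmate

Black to move; black king on g8.
In check: yes, from the white queen on d8.
King squares — f7: attacked by Kg6; g7: attacked by Kg6; h7: attacked by Kg6; f8: attacked by Qd8; h8: attacked by Qd8.
Legal moves for Black: none.
In check with no legal moves → checkmate.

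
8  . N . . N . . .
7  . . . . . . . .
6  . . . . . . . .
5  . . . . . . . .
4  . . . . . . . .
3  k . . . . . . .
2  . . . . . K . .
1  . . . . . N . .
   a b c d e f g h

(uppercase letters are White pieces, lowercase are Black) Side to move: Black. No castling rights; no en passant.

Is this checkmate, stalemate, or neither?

neither

Black to move; black king on a3.
In check: no.
Legal moves for Black: Kb4, Ka4, Kb3, Kb2, Ka2.
Black has 5 legal moves and is not in check → neither.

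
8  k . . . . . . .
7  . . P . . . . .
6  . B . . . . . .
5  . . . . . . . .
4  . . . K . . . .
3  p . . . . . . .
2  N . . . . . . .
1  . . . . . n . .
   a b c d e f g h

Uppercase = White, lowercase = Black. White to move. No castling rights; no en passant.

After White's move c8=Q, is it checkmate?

yes

After c8=Q: black king on a8; in check: yes, from the white queen on c8.
King squares — a7: attacked by Bb6; b7: attacked by Qc8; b8: attacked by Qc8.
Black has no legal moves → checkmate.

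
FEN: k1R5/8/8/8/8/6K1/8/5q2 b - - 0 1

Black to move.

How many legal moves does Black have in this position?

Black to move; king on a8.
In check: yes, from the white rook on c8.
Legal moves: Kb7, Ka7.
Count: 2.

2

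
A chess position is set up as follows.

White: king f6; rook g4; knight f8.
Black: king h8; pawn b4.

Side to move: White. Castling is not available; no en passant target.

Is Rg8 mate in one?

no

After Rg8: black king on h8; in check: yes, from the white rook on g8.
Black has 1 legal reply: Kxg8.
In check but a legal move exists → not checkmate.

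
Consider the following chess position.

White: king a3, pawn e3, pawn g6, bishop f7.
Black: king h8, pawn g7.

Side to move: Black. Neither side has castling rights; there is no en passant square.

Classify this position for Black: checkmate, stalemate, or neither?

stalemate

Black to move; black king on h8.
In check: no.
King squares — g7: own pawn; h7: attacked by Pg6; g8: attacked by Bf7.
Legal moves for Black: none.
Not in check and no legal moves → stalemate.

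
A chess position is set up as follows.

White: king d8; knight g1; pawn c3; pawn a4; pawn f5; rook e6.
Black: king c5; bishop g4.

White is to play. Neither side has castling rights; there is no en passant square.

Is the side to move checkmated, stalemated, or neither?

neither

White to move; white king on d8.
In check: no.
Legal moves for White include: Ke8, Kc8, Ke7, Kd7, Kc7, Re8, Re7, Rh6, Rg6, Rf6, Rd6, Rc6+, Rb6, Ra6, Re5+, Re4, Re3, Re2, ... (list truncated; more exist).
White has legal moves and is not in check → neither.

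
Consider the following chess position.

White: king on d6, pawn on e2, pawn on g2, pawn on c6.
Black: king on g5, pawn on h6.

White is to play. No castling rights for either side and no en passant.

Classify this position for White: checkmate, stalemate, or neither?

White to move; white king on d6.
In check: no.
Legal moves for White: Ke7, Kd7, Kc7, Ke6, Ke5, Kd5, Kc5, c7, g3, e3, g4, e4.
White has 12 legal moves and is not in check → neither.

neither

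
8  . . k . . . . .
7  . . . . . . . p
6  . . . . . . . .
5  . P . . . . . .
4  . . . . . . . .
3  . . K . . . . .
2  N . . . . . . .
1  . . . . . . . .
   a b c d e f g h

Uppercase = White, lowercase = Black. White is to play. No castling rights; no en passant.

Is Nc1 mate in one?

After Nc1: black king on c8; in check: no.
Black is not in check, so this cannot be checkmate.

no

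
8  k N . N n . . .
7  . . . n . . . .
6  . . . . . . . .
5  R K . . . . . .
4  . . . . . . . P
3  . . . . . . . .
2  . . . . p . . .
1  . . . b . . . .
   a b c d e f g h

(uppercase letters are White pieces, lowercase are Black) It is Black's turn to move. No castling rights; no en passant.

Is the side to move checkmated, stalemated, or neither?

neither

Black to move; black king on a8.
In check: yes, from the white rook on a5.
King squares — a7: attacked by Ra5; b7: attacked by Nd8; b8: available.
Legal moves for Black: Kxb8.
Black is in check but has 1 legal move → neither.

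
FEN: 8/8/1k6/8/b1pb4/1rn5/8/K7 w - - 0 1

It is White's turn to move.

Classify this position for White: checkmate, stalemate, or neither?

stalemate

White to move; white king on a1.
In check: no.
King squares — b1: attacked by Rb3; a2: attacked by Nc3; b2: attacked by Rb3.
Legal moves for White: none.
Not in check and no legal moves → stalemate.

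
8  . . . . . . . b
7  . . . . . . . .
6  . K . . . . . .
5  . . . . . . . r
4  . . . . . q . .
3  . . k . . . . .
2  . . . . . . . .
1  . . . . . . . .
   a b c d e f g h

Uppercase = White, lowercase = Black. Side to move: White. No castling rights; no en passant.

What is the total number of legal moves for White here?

White to move; king on b6.
In check: no.
Legal moves: Kb7, Ka7, Kc6, Ka6.
Count: 4.

4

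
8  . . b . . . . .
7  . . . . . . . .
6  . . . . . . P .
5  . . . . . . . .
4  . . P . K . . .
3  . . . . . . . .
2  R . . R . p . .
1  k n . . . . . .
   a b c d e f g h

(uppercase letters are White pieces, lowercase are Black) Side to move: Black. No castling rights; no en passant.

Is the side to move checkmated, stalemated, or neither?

checkmate

Black to move; black king on a1.
In check: yes, from the white rook on a2.
King squares — b1: own knight; a2: attacked by Rd2; b2: attacked by Ra2.
Legal moves for Black: none.
In check with no legal moves → checkmate.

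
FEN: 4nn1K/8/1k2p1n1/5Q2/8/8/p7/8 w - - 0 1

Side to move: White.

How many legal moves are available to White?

White to move; king on h8.
In check: yes, from the black knight on g6.
Legal moves: Kg8, Qxg6.
Count: 2.

2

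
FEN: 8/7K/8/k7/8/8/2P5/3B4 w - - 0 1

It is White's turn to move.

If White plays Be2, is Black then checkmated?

no

After Be2: black king on a5; in check: no.
Black is not in check, so this cannot be checkmate.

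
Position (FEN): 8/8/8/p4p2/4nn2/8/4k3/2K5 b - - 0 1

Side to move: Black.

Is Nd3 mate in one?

After Nd3: white king on c1; in check: yes, from the black knight on d3.
White has 2 legal replies: Kc2, Kb1.
In check but a legal move exists → not checkmate.

no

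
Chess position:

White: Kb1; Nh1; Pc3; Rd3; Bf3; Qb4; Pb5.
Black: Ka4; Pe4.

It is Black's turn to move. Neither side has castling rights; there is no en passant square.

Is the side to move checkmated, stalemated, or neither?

Black to move; black king on a4.
In check: yes, from the white queen on b4.
King squares — a3: attacked by Qb4; b3: attacked by Qb4; b4: attacked by Pc3; a5: attacked by Qb4; b5: attacked by Qb4.
Legal moves for Black: none.
In check with no legal moves → checkmate.

checkmate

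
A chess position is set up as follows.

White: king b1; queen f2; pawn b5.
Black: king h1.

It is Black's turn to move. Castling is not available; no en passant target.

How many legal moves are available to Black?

0

Black to move; king on h1.
In check: no.
Legal moves: none.
Count: 0.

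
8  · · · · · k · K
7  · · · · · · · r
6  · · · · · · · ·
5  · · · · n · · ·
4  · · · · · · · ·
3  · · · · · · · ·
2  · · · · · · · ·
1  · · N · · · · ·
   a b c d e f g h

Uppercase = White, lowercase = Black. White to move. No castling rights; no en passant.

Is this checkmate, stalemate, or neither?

neither

White to move; white king on h8.
In check: yes, from the black rook on h7.
King squares — g7: attacked by Rh7; h7: available; g8: attacked by Kf8.
Legal moves for White: Kxh7.
White is in check but has 1 legal move → neither.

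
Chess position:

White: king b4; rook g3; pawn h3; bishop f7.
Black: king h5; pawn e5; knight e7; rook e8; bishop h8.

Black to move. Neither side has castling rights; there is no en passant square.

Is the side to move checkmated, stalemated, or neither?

neither

Black to move; black king on h5.
In check: yes, from the white bishop on f7.
King squares — g4: attacked by Rg3; h4: available; g5: attacked by Rg3; g6: attacked by Rg3; h6: available.
Legal moves for Black: Kh6, Kh4, Ng6.
Black is in check but has 3 legal moves → neither.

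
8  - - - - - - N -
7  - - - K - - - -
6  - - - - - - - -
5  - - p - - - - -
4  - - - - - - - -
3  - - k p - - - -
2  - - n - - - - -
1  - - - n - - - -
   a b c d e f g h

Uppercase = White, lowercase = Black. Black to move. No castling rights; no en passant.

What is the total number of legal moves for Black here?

17

Black to move; king on c3.
In check: no.
Legal moves: Kd4, Kc4, Kb4, Kb3, Kd2, Kb2, Nd4, Nb4, Nce3, Na3, Ne1, Na1, Nde3, Nf2, Nb2, c4, d2.
Count: 17.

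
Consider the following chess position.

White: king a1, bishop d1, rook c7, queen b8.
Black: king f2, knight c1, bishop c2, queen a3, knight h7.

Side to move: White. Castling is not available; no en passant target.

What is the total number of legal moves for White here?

White to move; king on a1.
In check: yes, from the black queen on a3.
Legal moves: none.
Count: 0.

0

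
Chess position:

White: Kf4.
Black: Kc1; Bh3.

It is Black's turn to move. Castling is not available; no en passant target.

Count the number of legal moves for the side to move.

12

Black to move; king on c1.
In check: no.
Legal moves: Bc8, Bd7, Be6, Bf5, Bg4, Bg2, Bf1, Kd2, Kc2, Kb2, Kd1, Kb1.
Count: 12.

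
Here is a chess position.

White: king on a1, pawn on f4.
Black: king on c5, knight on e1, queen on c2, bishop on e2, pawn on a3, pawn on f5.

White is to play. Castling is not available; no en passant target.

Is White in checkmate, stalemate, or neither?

White to move; white king on a1.
In check: no.
King squares — b1: attacked by Qc2; a2: attacked by Qc2; b2: attacked by Qc2.
Legal moves for White: none.
Not in check and no legal moves → stalemate.

stalemate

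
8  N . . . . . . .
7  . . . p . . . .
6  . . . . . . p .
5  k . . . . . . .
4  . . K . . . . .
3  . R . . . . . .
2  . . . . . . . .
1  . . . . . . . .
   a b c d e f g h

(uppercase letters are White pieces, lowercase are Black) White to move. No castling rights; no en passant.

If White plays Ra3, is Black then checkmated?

After Ra3: black king on a5; in check: yes, from the white rook on a3.
King squares — a4: attacked by Ra3; b4: attacked by Kc4; b5: attacked by Kc4; a6: attacked by Ra3; b6: attacked by Na8.
Black has no legal moves → checkmate.

yes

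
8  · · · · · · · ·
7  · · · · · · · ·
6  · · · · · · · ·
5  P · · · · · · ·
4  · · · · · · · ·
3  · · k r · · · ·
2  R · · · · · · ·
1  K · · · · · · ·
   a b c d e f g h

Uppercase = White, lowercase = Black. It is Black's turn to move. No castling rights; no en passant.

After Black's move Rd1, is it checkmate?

yes

After Rd1: white king on a1; in check: yes, from the black rook on d1.
King squares — b1: attacked by Rd1; a2: own rook; b2: attacked by Kc3.
White has no legal moves → checkmate.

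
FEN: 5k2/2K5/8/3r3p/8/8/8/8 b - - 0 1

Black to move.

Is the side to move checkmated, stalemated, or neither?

neither

Black to move; black king on f8.
In check: no.
Legal moves for Black include: Kg8, Ke8, Kg7, Kf7, Ke7, Rd8, Rd7+, Rd6, Rg5, Rf5, Re5, Rc5+, Rb5, Ra5, Rd4, Rd3, Rd2, Rd1, ... (list truncated; more exist).
Black has legal moves and is not in check → neither.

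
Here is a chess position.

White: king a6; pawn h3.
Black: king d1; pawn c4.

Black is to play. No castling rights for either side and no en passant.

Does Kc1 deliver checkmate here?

no

After Kc1: white king on a6; in check: no.
White is not in check, so this cannot be checkmate.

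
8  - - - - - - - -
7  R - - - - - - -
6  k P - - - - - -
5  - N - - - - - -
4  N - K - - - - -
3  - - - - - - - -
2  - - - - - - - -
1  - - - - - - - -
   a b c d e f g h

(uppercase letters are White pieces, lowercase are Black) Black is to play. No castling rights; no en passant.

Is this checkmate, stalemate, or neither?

checkmate

Black to move; black king on a6.
In check: yes, from the white rook on a7.
King squares — a5: attacked by Ra7; b5: attacked by Kc4; b6: attacked by Na4; a7: attacked by Nb5; b7: attacked by Ra7.
Legal moves for Black: none.
In check with no legal moves → checkmate.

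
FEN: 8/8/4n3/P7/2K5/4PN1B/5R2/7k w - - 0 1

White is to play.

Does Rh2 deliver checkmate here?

After Rh2: black king on h1; in check: yes, from the white rook on h2.
King squares — g1: attacked by Nf3; g2: attacked by Rh2; h2: attacked by Nf3.
Black has no legal moves → checkmate.

yes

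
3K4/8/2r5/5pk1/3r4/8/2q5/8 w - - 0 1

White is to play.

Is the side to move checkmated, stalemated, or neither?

neither

White to move; white king on d8.
In check: yes, from the black rook on d4.
Legal moves for White: Ke8, Ke7.
White is in check but has 2 legal moves → neither.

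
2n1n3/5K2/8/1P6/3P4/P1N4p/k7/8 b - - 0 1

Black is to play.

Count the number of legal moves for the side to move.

4

Black to move; king on a2.
In check: yes, from the white knight on c3.
Legal moves: Kb3, Kxa3, Kb2, Ka1.
Count: 4.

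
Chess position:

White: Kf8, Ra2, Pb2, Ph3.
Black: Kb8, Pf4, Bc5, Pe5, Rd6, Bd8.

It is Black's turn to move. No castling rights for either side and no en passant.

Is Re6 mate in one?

no

After Re6: white king on f8; in check: yes, from the black bishop on c5.
White has 3 legal replies: Kg8, Kg7, Kf7.
In check but a legal move exists → not checkmate.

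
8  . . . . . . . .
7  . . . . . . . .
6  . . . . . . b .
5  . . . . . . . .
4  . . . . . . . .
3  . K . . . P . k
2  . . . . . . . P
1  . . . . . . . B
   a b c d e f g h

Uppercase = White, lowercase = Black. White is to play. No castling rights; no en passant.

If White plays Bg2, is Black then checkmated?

no

After Bg2: black king on h3; in check: yes, from the white bishop on g2.
Black has 3 legal replies: Kh4, Kxh2, Kxg2.
In check but a legal move exists → not checkmate.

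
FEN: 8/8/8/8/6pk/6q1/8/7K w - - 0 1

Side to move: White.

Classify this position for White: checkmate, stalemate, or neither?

stalemate

White to move; white king on h1.
In check: no.
King squares — g1: attacked by Qg3; g2: attacked by Qg3; h2: attacked by Qg3.
Legal moves for White: none.
Not in check and no legal moves → stalemate.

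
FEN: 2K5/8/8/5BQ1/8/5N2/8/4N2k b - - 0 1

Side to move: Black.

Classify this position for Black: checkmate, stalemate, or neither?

Black to move; black king on h1.
In check: no.
King squares — g1: attacked by Nf3; g2: attacked by Ne1; h2: attacked by Nf3.
Legal moves for Black: none.
Not in check and no legal moves → stalemate.

stalemate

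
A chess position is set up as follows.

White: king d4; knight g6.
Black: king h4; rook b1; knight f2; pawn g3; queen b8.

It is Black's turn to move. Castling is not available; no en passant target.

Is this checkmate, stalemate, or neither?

neither

Black to move; black king on h4.
In check: yes, from the white knight on g6.
Legal moves for Black: Kh5, Kg5, Kg4, Kh3.
Black is in check but has 4 legal moves → neither.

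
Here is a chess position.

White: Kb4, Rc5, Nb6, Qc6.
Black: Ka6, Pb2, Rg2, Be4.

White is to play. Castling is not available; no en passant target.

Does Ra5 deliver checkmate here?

yes

After Ra5: black king on a6; in check: yes, from the white rook on a5.
King squares — a5: attacked by Kb4; b5: attacked by Kb4; b6: attacked by Qc6; a7: attacked by Ra5; b7: attacked by Qc6.
Black has no legal moves → checkmate.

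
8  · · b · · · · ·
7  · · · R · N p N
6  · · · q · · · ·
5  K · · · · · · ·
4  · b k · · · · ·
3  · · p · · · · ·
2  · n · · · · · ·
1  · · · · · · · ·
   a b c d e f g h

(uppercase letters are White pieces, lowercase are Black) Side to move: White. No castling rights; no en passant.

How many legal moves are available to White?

0

White to move; king on a5.
In check: yes, from the black bishop on b4.
Legal moves: none.
Count: 0.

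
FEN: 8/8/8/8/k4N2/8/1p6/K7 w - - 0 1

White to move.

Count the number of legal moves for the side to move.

3

White to move; king on a1.
In check: yes, from the black pawn on b2.
Legal moves: Kxb2, Ka2, Kb1.
Count: 3.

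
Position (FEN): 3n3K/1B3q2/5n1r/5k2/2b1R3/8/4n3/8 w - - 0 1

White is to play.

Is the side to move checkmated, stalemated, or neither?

checkmate

White to move; white king on h8.
In check: yes, from the black rook on h6.
King squares — g7: attacked by Qf7; h7: attacked by Nf6; g8: attacked by Nf6.
Legal moves for White: none.
In check with no legal moves → checkmate.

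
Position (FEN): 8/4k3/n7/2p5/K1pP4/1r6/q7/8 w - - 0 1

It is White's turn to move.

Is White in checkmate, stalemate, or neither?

White to move; white king on a4.
In check: yes, from the black queen on a2.
King squares — a3: attacked by Qa2; b3: attacked by Qa2; b4: attacked by Rb3; a5: attacked by Qa2; b5: attacked by Rb3.
Legal moves for White: none.
In check with no legal moves → checkmate.

checkmate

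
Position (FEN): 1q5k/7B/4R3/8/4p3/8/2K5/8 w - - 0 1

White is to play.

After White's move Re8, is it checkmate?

After Re8: black king on h8; in check: yes, from the white rook on e8.
Black has 3 legal replies: Kxh7, Kg7, Qxe8.
In check but a legal move exists → not checkmate.

no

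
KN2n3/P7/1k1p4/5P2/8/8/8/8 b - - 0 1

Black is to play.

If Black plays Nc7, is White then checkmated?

yes

After Nc7: white king on a8; in check: yes, from the black knight on c7.
King squares — a7: own pawn; b7: attacked by Kb6; b8: own knight.
White has no legal moves → checkmate.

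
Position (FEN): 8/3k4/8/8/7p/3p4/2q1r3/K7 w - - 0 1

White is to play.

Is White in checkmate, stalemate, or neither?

stalemate

White to move; white king on a1.
In check: no.
King squares — b1: attacked by Qc2; a2: attacked by Qc2; b2: attacked by Qc2.
Legal moves for White: none.
Not in check and no legal moves → stalemate.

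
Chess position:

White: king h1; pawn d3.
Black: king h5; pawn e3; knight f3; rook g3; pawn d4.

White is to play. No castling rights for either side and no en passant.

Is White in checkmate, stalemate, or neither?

stalemate

White to move; white king on h1.
In check: no.
King squares — g1: attacked by Nf3; g2: attacked by Rg3; h2: attacked by Nf3.
Legal moves for White: none.
Not in check and no legal moves → stalemate.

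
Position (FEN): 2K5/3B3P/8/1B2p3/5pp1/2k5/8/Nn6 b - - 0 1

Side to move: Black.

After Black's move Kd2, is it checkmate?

After Kd2: white king on c8; in check: no.
White is not in check, so this cannot be checkmate.

no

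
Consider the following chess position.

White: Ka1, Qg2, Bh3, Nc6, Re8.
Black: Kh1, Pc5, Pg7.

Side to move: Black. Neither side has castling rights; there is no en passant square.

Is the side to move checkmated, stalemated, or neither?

Black to move; black king on h1.
In check: yes, from the white queen on g2.
King squares — g1: attacked by Qg2; g2: attacked by Bh3; h2: attacked by Qg2.
Legal moves for Black: none.
In check with no legal moves → checkmate.

checkmate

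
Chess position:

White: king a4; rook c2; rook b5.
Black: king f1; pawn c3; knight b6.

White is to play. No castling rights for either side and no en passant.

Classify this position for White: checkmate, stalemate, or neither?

neither

White to move; white king on a4.
In check: yes, from the black knight on b6.
King squares — a3: available; b3: available; b4: available; a5: available; b5: own rook.
Legal moves for White: Ka5, Kb4, Kb3, Ka3, Rxb6.
White is in check but has 5 legal moves → neither.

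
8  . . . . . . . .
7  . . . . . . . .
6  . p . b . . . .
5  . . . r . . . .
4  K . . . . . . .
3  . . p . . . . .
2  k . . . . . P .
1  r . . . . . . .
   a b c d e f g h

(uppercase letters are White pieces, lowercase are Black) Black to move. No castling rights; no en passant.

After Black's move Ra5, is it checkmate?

yes

After Ra5: white king on a4; in check: yes, from the black rook on a5.
King squares — a3: attacked by Ka2; b3: attacked by Ka2; b4: attacked by Bd6; a5: attacked by Pb6; b5: attacked by Ra5.
White has no legal moves → checkmate.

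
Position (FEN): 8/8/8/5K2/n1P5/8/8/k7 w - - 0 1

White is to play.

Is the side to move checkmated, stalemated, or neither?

White to move; white king on f5.
In check: no.
Legal moves for White: Kg6, Kf6, Ke6, Kg5, Ke5, Kg4, Kf4, Ke4, c5.
White has 9 legal moves and is not in check → neither.

neither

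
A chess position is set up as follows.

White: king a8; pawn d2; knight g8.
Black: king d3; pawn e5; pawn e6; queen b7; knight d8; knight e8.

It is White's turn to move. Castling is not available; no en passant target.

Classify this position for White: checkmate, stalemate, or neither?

checkmate

White to move; white king on a8.
In check: yes, from the black queen on b7.
King squares — a7: attacked by Qb7; b7: attacked by Nd8; b8: attacked by Qb7.
Legal moves for White: none.
In check with no legal moves → checkmate.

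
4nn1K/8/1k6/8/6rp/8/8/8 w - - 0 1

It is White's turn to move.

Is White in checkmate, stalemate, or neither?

stalemate

White to move; white king on h8.
In check: no.
King squares — g7: attacked by Rg4; h7: attacked by Nf8; g8: attacked by Rg4.
Legal moves for White: none.
Not in check and no legal moves → stalemate.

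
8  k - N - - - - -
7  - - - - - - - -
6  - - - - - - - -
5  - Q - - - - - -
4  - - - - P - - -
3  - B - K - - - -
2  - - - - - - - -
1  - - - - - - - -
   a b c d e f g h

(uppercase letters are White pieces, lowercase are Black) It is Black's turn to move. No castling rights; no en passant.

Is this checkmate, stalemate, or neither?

stalemate

Black to move; black king on a8.
In check: no.
King squares — a7: attacked by Nc8; b7: attacked by Qb5; b8: attacked by Qb5.
Legal moves for Black: none.
Not in check and no legal moves → stalemate.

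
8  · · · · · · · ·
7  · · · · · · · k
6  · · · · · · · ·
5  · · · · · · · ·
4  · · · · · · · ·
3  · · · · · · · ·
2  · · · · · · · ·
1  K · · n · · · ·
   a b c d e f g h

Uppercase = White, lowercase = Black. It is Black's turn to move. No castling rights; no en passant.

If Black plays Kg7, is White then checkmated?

After Kg7: white king on a1; in check: no.
White is not in check, so this cannot be checkmate.

no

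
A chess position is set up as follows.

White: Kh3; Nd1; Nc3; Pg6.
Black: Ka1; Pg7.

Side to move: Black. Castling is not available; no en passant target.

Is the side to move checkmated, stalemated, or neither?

stalemate

Black to move; black king on a1.
In check: no.
King squares — b1: attacked by Nc3; a2: attacked by Nc3; b2: attacked by Nd1.
Legal moves for Black: none.
Not in check and no legal moves → stalemate.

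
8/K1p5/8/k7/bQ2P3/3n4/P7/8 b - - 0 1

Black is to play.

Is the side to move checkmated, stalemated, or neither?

neither

Black to move; black king on a5.
In check: yes, from the white queen on b4.
King squares — a4: own bishop; b4: available; b5: attacked by Qb4; a6: attacked by Ka7; b6: attacked by Qb4.
Legal moves for Black: Kxb4, Nxb4.
Black is in check but has 2 legal moves → neither.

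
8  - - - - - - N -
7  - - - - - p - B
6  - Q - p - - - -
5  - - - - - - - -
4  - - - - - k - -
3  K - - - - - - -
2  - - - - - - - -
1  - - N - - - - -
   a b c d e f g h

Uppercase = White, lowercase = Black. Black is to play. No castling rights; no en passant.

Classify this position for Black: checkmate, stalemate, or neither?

neither

Black to move; black king on f4.
In check: no.
Legal moves for Black: Kg5, Ke5, Kg4, Kg3, Kf3, f6, d5, f5.
Black has 8 legal moves and is not in check → neither.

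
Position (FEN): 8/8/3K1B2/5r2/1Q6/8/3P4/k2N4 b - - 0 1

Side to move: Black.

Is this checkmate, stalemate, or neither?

Black to move; black king on a1.
In check: yes, from the white bishop on f6.
Legal moves for Black: Ka2, Rxf6+, Re5.
Black is in check but has 3 legal moves → neither.

neither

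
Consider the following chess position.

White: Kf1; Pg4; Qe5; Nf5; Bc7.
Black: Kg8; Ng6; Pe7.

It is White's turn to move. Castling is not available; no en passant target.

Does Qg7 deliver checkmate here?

yes

After Qg7: black king on g8; in check: yes, from the white queen on g7.
King squares — f7: attacked by Qg7; g7: attacked by Nf5; h7: attacked by Qg7; f8: attacked by Qg7; h8: attacked by Qg7.
Black has no legal moves → checkmate.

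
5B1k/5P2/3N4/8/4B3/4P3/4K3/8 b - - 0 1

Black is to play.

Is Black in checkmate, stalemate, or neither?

stalemate

Black to move; black king on h8.
In check: no.
King squares — g7: attacked by Bf8; h7: attacked by Be4; g8: attacked by Pf7.
Legal moves for Black: none.
Not in check and no legal moves → stalemate.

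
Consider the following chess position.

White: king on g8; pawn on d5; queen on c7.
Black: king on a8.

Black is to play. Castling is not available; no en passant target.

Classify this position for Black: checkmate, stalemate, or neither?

Black to move; black king on a8.
In check: no.
King squares — a7: attacked by Qc7; b7: attacked by Qc7; b8: attacked by Qc7.
Legal moves for Black: none.
Not in check and no legal moves → stalemate.

stalemate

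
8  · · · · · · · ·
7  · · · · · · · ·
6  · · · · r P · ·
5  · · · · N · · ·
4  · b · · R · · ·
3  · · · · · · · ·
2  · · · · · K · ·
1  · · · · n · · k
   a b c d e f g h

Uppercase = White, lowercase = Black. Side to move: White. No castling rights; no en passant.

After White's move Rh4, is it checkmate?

yes

After Rh4: black king on h1; in check: yes, from the white rook on h4.
King squares — g1: attacked by Kf2; g2: attacked by Kf2; h2: attacked by Rh4.
Black has no legal moves → checkmate.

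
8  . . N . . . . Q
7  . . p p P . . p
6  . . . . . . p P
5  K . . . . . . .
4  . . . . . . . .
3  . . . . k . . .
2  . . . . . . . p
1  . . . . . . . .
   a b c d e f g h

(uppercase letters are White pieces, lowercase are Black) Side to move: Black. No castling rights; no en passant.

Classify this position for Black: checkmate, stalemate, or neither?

Black to move; black king on e3.
In check: no.
Legal moves for Black: Kf4, Ke4, Kf3, Kd3, Kf2, Ke2, Kd2, d6, c6, g5, h1=Q, h1=R, h1=B, h1=N, d5, c5.
Black has 16 legal moves and is not in check → neither.

neither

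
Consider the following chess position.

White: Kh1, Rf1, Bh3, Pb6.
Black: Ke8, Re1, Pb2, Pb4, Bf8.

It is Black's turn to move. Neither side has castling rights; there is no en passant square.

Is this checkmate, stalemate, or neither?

Black to move; black king on e8.
In check: no.
Legal moves for Black include: Bg7, Be7, Bh6, Bd6, Bc5, Kd8, Ke7, Re7, Re6, Re5, Re4, Re3, Re2, Rxf1+, Rd1, Rc1, Rb1, Ra1, ... (list truncated; more exist).
Black has legal moves and is not in check → neither.

neither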